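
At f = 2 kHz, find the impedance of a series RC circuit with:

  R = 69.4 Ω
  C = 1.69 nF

Step 1 — Angular frequency: ω = 2π·f = 2π·2000 = 1.257e+04 rad/s.
Step 2 — Component impedances:
  R: Z = R = 69.4 Ω
  C: Z = 1/(jωC) = -j/(ω·C) = 0 - j4.709e+04 Ω
Step 3 — Series combination: Z_total = R + C = 69.4 - j4.709e+04 Ω = 4.709e+04∠-89.9° Ω.

Z = 69.4 - j4.709e+04 Ω = 4.709e+04∠-89.9° Ω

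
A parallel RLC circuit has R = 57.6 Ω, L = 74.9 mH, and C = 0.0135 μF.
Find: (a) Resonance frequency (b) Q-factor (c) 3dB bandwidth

Step 1 — Resonance: ω₀ = 1/√(LC) = 1/√(0.0749·1.35e-08) = 3.145e+04 rad/s.
Step 2 — f₀ = ω₀/(2π) = 5005 Hz.
Step 3 — Parallel Q: Q = R/(ω₀L) = 57.6/(3.145e+04·0.0749) = 0.02445.
Step 4 — Bandwidth: Δω = ω₀/Q = 1.286e+06 rad/s; BW = Δω/(2π) = 2.047e+05 Hz.

(a) f₀ = 5005 Hz  (b) Q = 0.02445  (c) BW = 2.047e+05 Hz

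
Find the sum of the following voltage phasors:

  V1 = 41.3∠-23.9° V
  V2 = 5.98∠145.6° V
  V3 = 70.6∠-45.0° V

Step 1 — Convert each phasor to rectangular form:
  V1 = 41.3·(cos(-23.9°) + j·sin(-23.9°)) = 37.76 - j16.73 V
  V2 = 5.98·(cos(145.6°) + j·sin(145.6°)) = -4.934 + j3.379 V
  V3 = 70.6·(cos(-45.0°) + j·sin(-45.0°)) = 49.92 - j49.92 V
Step 2 — Sum components: V_total = 82.75 - j63.28 V.
Step 3 — Convert to polar: |V_total| = 104.2 V, ∠V_total = -37.4°.

V_total = 104.2∠-37.4° V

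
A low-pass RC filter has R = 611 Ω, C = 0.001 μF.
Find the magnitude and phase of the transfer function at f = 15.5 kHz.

Step 1 — Angular frequency: ω = 2π·1.55e+04 = 9.739e+04 rad/s.
Step 2 — Transfer function: H(jω) = 1/(1 + jωRC).
Step 3 — Denominator: 1 + jωRC = 1 + j·9.739e+04·611·1e-09 = 1 + j0.0595.
Step 4 — H = 0.9965 - j0.05929.
Step 5 — Magnitude: |H| = 0.9982 (-0.0 dB); phase: φ = -3.4°.

|H| = 0.9982 (-0.0 dB), φ = -3.4°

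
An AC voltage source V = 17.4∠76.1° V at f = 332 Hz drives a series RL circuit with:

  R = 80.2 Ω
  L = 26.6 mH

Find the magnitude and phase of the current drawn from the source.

Step 1 — Angular frequency: ω = 2π·f = 2π·332 = 2086 rad/s.
Step 2 — Component impedances:
  R: Z = R = 80.2 Ω
  L: Z = jωL = j·2086·0.0266 = 0 + j55.49 Ω
Step 3 — Series combination: Z_total = R + L = 80.2 + j55.49 Ω = 97.52∠34.7° Ω.
Step 4 — Source phasor: V = 17.4∠76.1° V = 4.18 + j16.89 V.
Step 5 — Ohm's law: I = V / Z_total = (4.18 + j16.89) / (80.2 + j55.49) = 0.1338 + j0.118 A.
Step 6 — Convert to polar: |I| = 0.1784 A, ∠I = 41.4°.

I = 0.1784∠41.4° A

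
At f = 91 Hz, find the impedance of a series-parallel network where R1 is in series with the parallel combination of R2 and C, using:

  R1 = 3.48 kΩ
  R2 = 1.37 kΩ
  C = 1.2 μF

Step 1 — Angular frequency: ω = 2π·f = 2π·91 = 571.8 rad/s.
Step 2 — Component impedances:
  R1: Z = R = 3480 Ω
  R2: Z = R = 1370 Ω
  C: Z = 1/(jωC) = -j/(ω·C) = 0 - j1457 Ω
Step 3 — Parallel branch: R2 || C = 1/(1/R2 + 1/C) = 727.3 - j683.7 Ω.
Step 4 — Series with R1: Z_total = R1 + (R2 || C) = 4207 - j683.7 Ω = 4263∠-9.2° Ω.

Z = 4207 - j683.7 Ω = 4263∠-9.2° Ω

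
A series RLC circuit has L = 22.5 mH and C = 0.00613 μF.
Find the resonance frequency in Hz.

Step 1 — Resonance condition Im(Z)=0 gives ω₀ = 1/√(LC).
Step 2 — ω₀ = 1/√(0.0225·6.13e-09) = 8.515e+04 rad/s.
Step 3 — f₀ = ω₀/(2π) = 1.355e+04 Hz.

f₀ = 1.355e+04 Hz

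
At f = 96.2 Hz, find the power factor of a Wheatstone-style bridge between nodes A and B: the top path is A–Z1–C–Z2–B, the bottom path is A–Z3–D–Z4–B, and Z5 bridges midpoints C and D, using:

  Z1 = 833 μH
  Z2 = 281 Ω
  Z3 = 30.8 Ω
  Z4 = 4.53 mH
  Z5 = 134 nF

Step 1 — Angular frequency: ω = 2π·f = 2π·96.2 = 604.4 rad/s.
Step 2 — Component impedances:
  Z1: Z = jωL = j·604.4·0.000833 = 0 + j0.5035 Ω
  Z2: Z = R = 281 Ω
  Z3: Z = R = 30.8 Ω
  Z4: Z = jωL = j·604.4·0.00453 = 0 + j2.738 Ω
  Z5: Z = 1/(jωC) = -j/(ω·C) = 0 - j1.235e+04 Ω
Step 3 — Bridge requires nodal analysis (the Z5 bridge couples midpoints C and D, so the two paths cannot be reduced to a simple series/parallel combination). Setting node B to ground and injecting 1 A at node A, the 3-node admittance system at A, C, D solves to V_A = Z_AB = 27.77 + j2.166 Ω = 27.86∠4.5° Ω.
Step 4 — Power factor: PF = cos(φ) = Re(Z)/|Z| = 27.775/27.859 = 0.997.
Step 5 — Type: Im(Z) = 2.166 ⇒ lagging (phase φ = 4.5°).

PF = 0.997 (lagging, φ = 4.5°)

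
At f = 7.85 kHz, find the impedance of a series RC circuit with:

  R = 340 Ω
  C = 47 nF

Step 1 — Angular frequency: ω = 2π·f = 2π·7850 = 4.932e+04 rad/s.
Step 2 — Component impedances:
  R: Z = R = 340 Ω
  C: Z = 1/(jωC) = -j/(ω·C) = 0 - j431.4 Ω
Step 3 — Series combination: Z_total = R + C = 340 - j431.4 Ω = 549.3∠-51.8° Ω.

Z = 340 - j431.4 Ω = 549.3∠-51.8° Ω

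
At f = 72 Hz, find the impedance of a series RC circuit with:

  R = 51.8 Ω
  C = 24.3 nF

Step 1 — Angular frequency: ω = 2π·f = 2π·72 = 452.4 rad/s.
Step 2 — Component impedances:
  R: Z = R = 51.8 Ω
  C: Z = 1/(jωC) = -j/(ω·C) = 0 - j9.097e+04 Ω
Step 3 — Series combination: Z_total = R + C = 51.8 - j9.097e+04 Ω = 9.097e+04∠-90.0° Ω.

Z = 51.8 - j9.097e+04 Ω = 9.097e+04∠-90.0° Ω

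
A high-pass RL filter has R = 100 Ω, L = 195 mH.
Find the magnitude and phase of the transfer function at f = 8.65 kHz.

Step 1 — Angular frequency: ω = 2π·8650 = 5.435e+04 rad/s.
Step 2 — Transfer function: H(jω) = jωL/(R + jωL).
Step 3 — Numerator jωL = j·1.06e+04; denominator R + jωL = 100 + j1.06e+04.
Step 4 — H = 0.9999 + j0.009435.
Step 5 — Magnitude: |H| = 1 (-0.0 dB); phase: φ = 0.5°.

|H| = 1 (-0.0 dB), φ = 0.5°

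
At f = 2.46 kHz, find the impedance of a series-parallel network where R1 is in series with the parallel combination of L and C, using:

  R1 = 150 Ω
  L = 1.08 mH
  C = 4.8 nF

Step 1 — Angular frequency: ω = 2π·f = 2π·2460 = 1.546e+04 rad/s.
Step 2 — Component impedances:
  R1: Z = R = 150 Ω
  L: Z = jωL = j·1.546e+04·0.00108 = 0 + j16.69 Ω
  C: Z = 1/(jωC) = -j/(ω·C) = 0 - j1.348e+04 Ω
Step 3 — Parallel branch: L || C = 1/(1/L + 1/C) = 0 + j16.71 Ω.
Step 4 — Series with R1: Z_total = R1 + (L || C) = 150 + j16.71 Ω = 150.9∠6.4° Ω.

Z = 150 + j16.71 Ω = 150.9∠6.4° Ω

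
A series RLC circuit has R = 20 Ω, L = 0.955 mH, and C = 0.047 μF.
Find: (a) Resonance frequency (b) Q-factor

Step 1 — Resonance condition Im(Z)=0 gives ω₀ = 1/√(LC).
Step 2 — ω₀ = 1/√(0.000955·4.7e-08) = 1.493e+05 rad/s.
Step 3 — f₀ = ω₀/(2π) = 2.376e+04 Hz.
Step 4 — Series Q: Q = ω₀L/R = 1.493e+05·0.000955/20 = 7.127.

(a) f₀ = 2.376e+04 Hz  (b) Q = 7.127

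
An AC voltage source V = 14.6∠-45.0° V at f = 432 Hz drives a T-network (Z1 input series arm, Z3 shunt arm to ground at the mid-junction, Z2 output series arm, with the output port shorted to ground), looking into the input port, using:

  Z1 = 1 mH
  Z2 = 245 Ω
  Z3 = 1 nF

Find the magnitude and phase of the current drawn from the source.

Step 1 — Angular frequency: ω = 2π·f = 2π·432 = 2714 rad/s.
Step 2 — Component impedances:
  Z1: Z = jωL = j·2714·0.001 = 0 + j2.714 Ω
  Z2: Z = R = 245 Ω
  Z3: Z = 1/(jωC) = -j/(ω·C) = 0 - j3.684e+05 Ω
Step 3 — With the output port shorted to ground, the output series arm Z2 runs from the junction to ground; the shunt arm Z3 also runs from the junction to ground. They appear in parallel: Z3 || Z2 = 245 - j0.1629 Ω.
Step 4 — Series with input arm Z1: Z_in = Z1 + (Z3 || Z2) = 245 + j2.551 Ω = 245∠0.6° Ω.
Step 5 — Source phasor: V = 14.6∠-45.0° V = 10.32 - j10.32 V.
Step 6 — Ohm's law: I = V / Z_total = (10.32 - j10.32) / (245 + j2.551) = 0.04169 - j0.04257 A.
Step 7 — Convert to polar: |I| = 0.05959 A, ∠I = -45.6°.

I = 0.05959∠-45.6° A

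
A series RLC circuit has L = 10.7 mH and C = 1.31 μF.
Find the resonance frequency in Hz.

Step 1 — Resonance condition Im(Z)=0 gives ω₀ = 1/√(LC).
Step 2 — ω₀ = 1/√(0.0107·1.31e-06) = 8446 rad/s.
Step 3 — f₀ = ω₀/(2π) = 1344 Hz.

f₀ = 1344 Hz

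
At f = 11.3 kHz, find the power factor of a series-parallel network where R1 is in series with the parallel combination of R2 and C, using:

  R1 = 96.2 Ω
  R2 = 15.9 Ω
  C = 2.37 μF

Step 1 — Angular frequency: ω = 2π·f = 2π·1.13e+04 = 7.1e+04 rad/s.
Step 2 — Component impedances:
  R1: Z = R = 96.2 Ω
  R2: Z = R = 15.9 Ω
  C: Z = 1/(jωC) = -j/(ω·C) = 0 - j5.943 Ω
Step 3 — Parallel branch: R2 || C = 1/(1/R2 + 1/C) = 1.949 - j5.214 Ω.
Step 4 — Series with R1: Z_total = R1 + (R2 || C) = 98.15 - j5.214 Ω = 98.29∠-3.0° Ω.
Step 5 — Power factor: PF = cos(φ) = Re(Z)/|Z| = 98.15/98.29 = 0.9986.
Step 6 — Type: Im(Z) = -5.214 ⇒ leading (phase φ = -3.0°).

PF = 0.9986 (leading, φ = -3.0°)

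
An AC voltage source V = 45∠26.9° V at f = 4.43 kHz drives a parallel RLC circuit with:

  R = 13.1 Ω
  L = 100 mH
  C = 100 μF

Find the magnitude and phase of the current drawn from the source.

Step 1 — Angular frequency: ω = 2π·f = 2π·4430 = 2.783e+04 rad/s.
Step 2 — Component impedances:
  R: Z = R = 13.1 Ω
  L: Z = jωL = j·2.783e+04·0.1 = 0 + j2783 Ω
  C: Z = 1/(jωC) = -j/(ω·C) = 0 - j0.3593 Ω
Step 3 — Parallel combination: 1/Z_total = 1/R + 1/L + 1/C; Z_total = 0.009848 - j0.359 Ω = 0.3592∠-88.4° Ω.
Step 4 — Source phasor: V = 45∠26.9° V = 40.13 + j20.36 V.
Step 5 — Ohm's law: I = V / Z_total = (40.13 + j20.36) / (0.009848 - j0.359) = -53.6 + j113.2 A.
Step 6 — Convert to polar: |I| = 125.3 A, ∠I = 115.3°.

I = 125.3∠115.3° A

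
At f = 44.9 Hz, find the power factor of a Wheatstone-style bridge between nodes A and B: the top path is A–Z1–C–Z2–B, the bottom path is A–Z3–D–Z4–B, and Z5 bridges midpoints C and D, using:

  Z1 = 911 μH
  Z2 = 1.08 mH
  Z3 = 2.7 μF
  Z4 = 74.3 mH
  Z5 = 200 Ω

Step 1 — Angular frequency: ω = 2π·f = 2π·44.9 = 282.1 rad/s.
Step 2 — Component impedances:
  Z1: Z = jωL = j·282.1·0.000911 = 0 + j0.257 Ω
  Z2: Z = jωL = j·282.1·0.00108 = 0 + j0.3047 Ω
  Z3: Z = 1/(jωC) = -j/(ω·C) = 0 - j1313 Ω
  Z4: Z = jωL = j·282.1·0.0743 = 0 + j20.96 Ω
  Z5: Z = R = 200 Ω
Step 3 — Bridge requires nodal analysis (the Z5 bridge couples midpoints C and D, so the two paths cannot be reduced to a simple series/parallel combination). Setting node B to ground and injecting 1 A at node A, the 3-node admittance system at A, C, D solves to V_A = Z_AB = 0.0004871 + j0.5619 Ω = 0.5619∠90.0° Ω.
Step 4 — Power factor: PF = cos(φ) = Re(Z)/|Z| = 0.0004871/0.5619 = 0.0008669.
Step 5 — Type: Im(Z) = 0.5619 ⇒ lagging (phase φ = 90.0°).

PF = 0.0008669 (lagging, φ = 90.0°)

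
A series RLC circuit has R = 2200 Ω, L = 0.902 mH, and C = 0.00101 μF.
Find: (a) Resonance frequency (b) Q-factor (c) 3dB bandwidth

Step 1 — Resonance: ω₀ = 1/√(LC) = 1/√(0.000902·1.01e-09) = 1.048e+06 rad/s.
Step 2 — f₀ = ω₀/(2π) = 1.667e+05 Hz.
Step 3 — Series Q: Q = ω₀L/R = 1.048e+06·0.000902/2200 = 0.4296.
Step 4 — Bandwidth: Δω = ω₀/Q = 2.439e+06 rad/s; BW = Δω/(2π) = 3.882e+05 Hz.

(a) f₀ = 1.667e+05 Hz  (b) Q = 0.4296  (c) BW = 3.882e+05 Hz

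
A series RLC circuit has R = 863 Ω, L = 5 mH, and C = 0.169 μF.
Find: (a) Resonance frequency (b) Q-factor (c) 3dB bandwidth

Step 1 — Resonance condition Im(Z)=0 gives ω₀ = 1/√(LC).
Step 2 — ω₀ = 1/√(0.005·1.69e-07) = 3.44e+04 rad/s.
Step 3 — f₀ = ω₀/(2π) = 5475 Hz.
Step 4 — Series Q: Q = ω₀L/R = 3.44e+04·0.005/863 = 0.1993.
Step 5 — 3dB bandwidth: Δω = ω₀/Q = 1.726e+05 rad/s; BW = Δω/(2π) = 2.747e+04 Hz.

(a) f₀ = 5475 Hz  (b) Q = 0.1993  (c) BW = 2.747e+04 Hz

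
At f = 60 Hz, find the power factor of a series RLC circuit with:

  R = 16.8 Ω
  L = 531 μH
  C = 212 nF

Step 1 — Angular frequency: ω = 2π·f = 2π·60 = 377 rad/s.
Step 2 — Component impedances:
  R: Z = R = 16.8 Ω
  L: Z = jωL = j·377·0.000531 = 0 + j0.2002 Ω
  C: Z = 1/(jωC) = -j/(ω·C) = 0 - j1.251e+04 Ω
Step 3 — Series combination: Z_total = R + L + C = 16.8 - j1.251e+04 Ω = 1.251e+04∠-89.9° Ω.
Step 4 — Power factor: PF = cos(φ) = Re(Z)/|Z| = 16.8/1.251e+04 = 0.001343.
Step 5 — Type: Im(Z) = -1.251e+04 ⇒ leading (phase φ = -89.9°).

PF = 0.001343 (leading, φ = -89.9°)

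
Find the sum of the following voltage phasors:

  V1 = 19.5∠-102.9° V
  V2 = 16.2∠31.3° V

Step 1 — Convert each phasor to rectangular form:
  V1 = 19.5·(cos(-102.9°) + j·sin(-102.9°)) = -4.353 - j19.01 V
  V2 = 16.2·(cos(31.3°) + j·sin(31.3°)) = 13.84 + j8.416 V
Step 2 — Sum components: V_total = 9.489 - j10.59 V.
Step 3 — Convert to polar: |V_total| = 14.22 V, ∠V_total = -48.1°.

V_total = 14.22∠-48.1° V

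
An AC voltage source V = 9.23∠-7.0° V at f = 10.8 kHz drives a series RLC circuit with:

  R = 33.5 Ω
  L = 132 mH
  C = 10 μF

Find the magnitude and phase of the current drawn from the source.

Step 1 — Angular frequency: ω = 2π·f = 2π·1.08e+04 = 6.786e+04 rad/s.
Step 2 — Component impedances:
  R: Z = R = 33.5 Ω
  L: Z = jωL = j·6.786e+04·0.132 = 0 + j8957 Ω
  C: Z = 1/(jωC) = -j/(ω·C) = 0 - j1.474 Ω
Step 3 — Series combination: Z_total = R + L + C = 33.5 + j8956 Ω = 8956∠89.8° Ω.
Step 4 — Source phasor: V = 9.23∠-7.0° V = 9.161 - j1.125 V.
Step 5 — Ohm's law: I = V / Z_total = (9.161 - j1.125) / (33.5 + j8956) = -0.0001218 - j0.001023 A.
Step 6 — Convert to polar: |I| = 0.001031 A, ∠I = -96.8°.

I = 0.001031∠-96.8° A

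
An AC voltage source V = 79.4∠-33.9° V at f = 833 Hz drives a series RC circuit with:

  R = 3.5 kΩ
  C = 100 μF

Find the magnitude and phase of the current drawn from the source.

Step 1 — Angular frequency: ω = 2π·f = 2π·833 = 5234 rad/s.
Step 2 — Component impedances:
  R: Z = R = 3500 Ω
  C: Z = 1/(jωC) = -j/(ω·C) = 0 - j1.911 Ω
Step 3 — Series combination: Z_total = R + C = 3500 - j1.911 Ω = 3500∠-0.0° Ω.
Step 4 — Source phasor: V = 79.4∠-33.9° V = 65.9 - j44.28 V.
Step 5 — Ohm's law: I = V / Z_total = (65.9 - j44.28) / (3500 - j1.911) = 0.01884 - j0.01264 A.
Step 6 — Convert to polar: |I| = 0.02269 A, ∠I = -33.9°.

I = 0.02269∠-33.9° A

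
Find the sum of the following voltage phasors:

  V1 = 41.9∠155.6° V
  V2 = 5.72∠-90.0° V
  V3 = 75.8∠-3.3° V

Step 1 — Convert each phasor to rectangular form:
  V1 = 41.9·(cos(155.6°) + j·sin(155.6°)) = -38.16 + j17.31 V
  V2 = 5.72·(cos(-90.0°) + j·sin(-90.0°)) = 0 - j5.72 V
  V3 = 75.8·(cos(-3.3°) + j·sin(-3.3°)) = 75.67 - j4.363 V
Step 2 — Sum components: V_total = 37.52 + j7.226 V.
Step 3 — Convert to polar: |V_total| = 38.21 V, ∠V_total = 10.9°.

V_total = 38.21∠10.9° V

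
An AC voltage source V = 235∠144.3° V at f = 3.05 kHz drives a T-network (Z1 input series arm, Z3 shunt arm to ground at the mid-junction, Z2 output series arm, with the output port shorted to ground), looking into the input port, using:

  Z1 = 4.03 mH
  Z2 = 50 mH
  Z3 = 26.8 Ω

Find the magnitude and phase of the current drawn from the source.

Step 1 — Angular frequency: ω = 2π·f = 2π·3050 = 1.916e+04 rad/s.
Step 2 — Component impedances:
  Z1: Z = jωL = j·1.916e+04·0.00403 = 0 + j77.23 Ω
  Z2: Z = jωL = j·1.916e+04·0.05 = 0 + j958.2 Ω
  Z3: Z = R = 26.8 Ω
Step 3 — With the output port shorted to ground, the output series arm Z2 runs from the junction to ground; the shunt arm Z3 also runs from the junction to ground. They appear in parallel: Z3 || Z2 = 26.78 + j0.749 Ω.
Step 4 — Series with input arm Z1: Z_in = Z1 + (Z3 || Z2) = 26.78 + j77.98 Ω = 82.45∠71.0° Ω.
Step 5 — Source phasor: V = 235∠144.3° V = -190.8 + j137.1 V.
Step 6 — Ohm's law: I = V / Z_total = (-190.8 + j137.1) / (26.78 + j77.98) = 0.8213 + j2.729 A.
Step 7 — Convert to polar: |I| = 2.85 A, ∠I = 73.3°.

I = 2.85∠73.3° A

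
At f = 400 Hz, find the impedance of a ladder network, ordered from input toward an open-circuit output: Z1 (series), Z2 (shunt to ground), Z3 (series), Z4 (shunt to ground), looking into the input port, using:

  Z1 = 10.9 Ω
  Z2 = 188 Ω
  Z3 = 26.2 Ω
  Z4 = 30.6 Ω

Step 1 — Angular frequency: ω = 2π·f = 2π·400 = 2513 rad/s.
Step 2 — Component impedances:
  Z1: Z = R = 10.9 Ω
  Z2: Z = R = 188 Ω
  Z3: Z = R = 26.2 Ω
  Z4: Z = R = 30.6 Ω
Step 3 — Ladder network (open output): work backward from the far end, alternating series and parallel combinations. Z_in = 54.52 Ω = 54.52∠0.0° Ω.

Z = 54.52 Ω = 54.52∠0.0° Ω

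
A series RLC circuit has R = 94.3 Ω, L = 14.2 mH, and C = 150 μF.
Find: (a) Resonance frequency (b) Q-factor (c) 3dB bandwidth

Step 1 — Resonance condition Im(Z)=0 gives ω₀ = 1/√(LC).
Step 2 — ω₀ = 1/√(0.0142·0.00015) = 685.2 rad/s.
Step 3 — f₀ = ω₀/(2π) = 109.1 Hz.
Step 4 — Series Q: Q = ω₀L/R = 685.2·0.0142/94.3 = 0.1032.
Step 5 — 3dB bandwidth: Δω = ω₀/Q = 6641 rad/s; BW = Δω/(2π) = 1057 Hz.

(a) f₀ = 109.1 Hz  (b) Q = 0.1032  (c) BW = 1057 Hz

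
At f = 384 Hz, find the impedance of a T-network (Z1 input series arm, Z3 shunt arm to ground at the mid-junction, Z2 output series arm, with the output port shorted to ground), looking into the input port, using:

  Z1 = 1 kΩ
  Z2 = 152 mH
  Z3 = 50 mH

Step 1 — Angular frequency: ω = 2π·f = 2π·384 = 2413 rad/s.
Step 2 — Component impedances:
  Z1: Z = R = 1000 Ω
  Z2: Z = jωL = j·2413·0.152 = 0 + j366.7 Ω
  Z3: Z = jωL = j·2413·0.05 = 0 + j120.6 Ω
Step 3 — With the output port shorted to ground, the output series arm Z2 runs from the junction to ground; the shunt arm Z3 also runs from the junction to ground. They appear in parallel: Z3 || Z2 = 0 + j90.78 Ω.
Step 4 — Series with input arm Z1: Z_in = Z1 + (Z3 || Z2) = 1000 + j90.78 Ω = 1004∠5.2° Ω.

Z = 1000 + j90.78 Ω = 1004∠5.2° Ω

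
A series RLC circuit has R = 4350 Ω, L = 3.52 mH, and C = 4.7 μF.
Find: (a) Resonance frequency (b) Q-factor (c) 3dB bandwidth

Step 1 — Resonance: ω₀ = 1/√(LC) = 1/√(0.00352·4.7e-06) = 7775 rad/s.
Step 2 — f₀ = ω₀/(2π) = 1237 Hz.
Step 3 — Series Q: Q = ω₀L/R = 7775·0.00352/4350 = 0.006291.
Step 4 — Bandwidth: Δω = ω₀/Q = 1.236e+06 rad/s; BW = Δω/(2π) = 1.967e+05 Hz.

(a) f₀ = 1237 Hz  (b) Q = 0.006291  (c) BW = 1.967e+05 Hz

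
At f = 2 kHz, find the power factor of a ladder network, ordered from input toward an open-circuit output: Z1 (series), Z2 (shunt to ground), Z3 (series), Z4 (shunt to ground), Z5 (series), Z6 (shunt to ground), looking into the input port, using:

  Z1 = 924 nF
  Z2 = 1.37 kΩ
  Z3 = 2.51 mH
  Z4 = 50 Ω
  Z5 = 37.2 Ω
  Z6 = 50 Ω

Step 1 — Angular frequency: ω = 2π·f = 2π·2000 = 1.257e+04 rad/s.
Step 2 — Component impedances:
  Z1: Z = 1/(jωC) = -j/(ω·C) = 0 - j86.12 Ω
  Z2: Z = R = 1370 Ω
  Z3: Z = jωL = j·1.257e+04·0.00251 = 0 + j31.54 Ω
  Z4: Z = R = 50 Ω
  Z5: Z = R = 37.2 Ω
  Z6: Z = R = 50 Ω
Step 3 — Ladder network (open output): work backward from the far end, alternating series and parallel combinations. Z_in = 31.74 - j56.01 Ω = 64.38∠-60.5° Ω.
Step 4 — Power factor: PF = cos(φ) = Re(Z)/|Z| = 31.74/64.38 = 0.493.
Step 5 — Type: Im(Z) = -56.01 ⇒ leading (phase φ = -60.5°).

PF = 0.493 (leading, φ = -60.5°)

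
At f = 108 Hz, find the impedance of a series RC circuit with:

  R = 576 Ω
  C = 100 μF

Step 1 — Angular frequency: ω = 2π·f = 2π·108 = 678.6 rad/s.
Step 2 — Component impedances:
  R: Z = R = 576 Ω
  C: Z = 1/(jωC) = -j/(ω·C) = 0 - j14.74 Ω
Step 3 — Series combination: Z_total = R + C = 576 - j14.74 Ω = 576.2∠-1.5° Ω.

Z = 576 - j14.74 Ω = 576.2∠-1.5° Ω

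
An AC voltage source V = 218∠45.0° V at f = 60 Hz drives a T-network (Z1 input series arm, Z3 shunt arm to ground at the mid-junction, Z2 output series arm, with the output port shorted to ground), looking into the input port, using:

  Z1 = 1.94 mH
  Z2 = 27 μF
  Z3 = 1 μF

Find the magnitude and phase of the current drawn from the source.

Step 1 — Angular frequency: ω = 2π·f = 2π·60 = 377 rad/s.
Step 2 — Component impedances:
  Z1: Z = jωL = j·377·0.00194 = 0 + j0.7314 Ω
  Z2: Z = 1/(jωC) = -j/(ω·C) = 0 - j98.24 Ω
  Z3: Z = 1/(jωC) = -j/(ω·C) = 0 - j2653 Ω
Step 3 — With the output port shorted to ground, the output series arm Z2 runs from the junction to ground; the shunt arm Z3 also runs from the junction to ground. They appear in parallel: Z3 || Z2 = 0 - j94.74 Ω.
Step 4 — Series with input arm Z1: Z_in = Z1 + (Z3 || Z2) = 0 - j94 Ω = 94∠-90.0° Ω.
Step 5 — Source phasor: V = 218∠45.0° V = 154.1 + j154.1 V.
Step 6 — Ohm's law: I = V / Z_total = (154.1 + j154.1) / (0 - j94) = -1.64 + j1.64 A.
Step 7 — Convert to polar: |I| = 2.319 A, ∠I = 135.0°.

I = 2.319∠135.0° A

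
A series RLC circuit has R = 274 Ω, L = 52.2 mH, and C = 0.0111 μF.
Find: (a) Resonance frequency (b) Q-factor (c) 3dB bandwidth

Step 1 — Resonance: ω₀ = 1/√(LC) = 1/√(0.0522·1.11e-08) = 4.154e+04 rad/s.
Step 2 — f₀ = ω₀/(2π) = 6612 Hz.
Step 3 — Series Q: Q = ω₀L/R = 4.154e+04·0.0522/274 = 7.914.
Step 4 — Bandwidth: Δω = ω₀/Q = 5249 rad/s; BW = Δω/(2π) = 835.4 Hz.

(a) f₀ = 6612 Hz  (b) Q = 7.914  (c) BW = 835.4 Hz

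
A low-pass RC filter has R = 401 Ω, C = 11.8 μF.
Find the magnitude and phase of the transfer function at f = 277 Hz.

Step 1 — Angular frequency: ω = 2π·277 = 1740 rad/s.
Step 2 — Transfer function: H(jω) = 1/(1 + jωRC).
Step 3 — Denominator: 1 + jωRC = 1 + j·1740·401·1.18e-05 = 1 + j8.235.
Step 4 — H = 0.01453 - j0.1197.
Step 5 — Magnitude: |H| = 0.1205 (-18.4 dB); phase: φ = -83.1°.

|H| = 0.1205 (-18.4 dB), φ = -83.1°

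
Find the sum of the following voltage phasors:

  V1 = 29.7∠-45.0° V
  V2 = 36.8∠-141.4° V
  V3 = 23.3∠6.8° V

Step 1 — Convert each phasor to rectangular form:
  V1 = 29.7·(cos(-45.0°) + j·sin(-45.0°)) = 21 - j21 V
  V2 = 36.8·(cos(-141.4°) + j·sin(-141.4°)) = -28.76 - j22.96 V
  V3 = 23.3·(cos(6.8°) + j·sin(6.8°)) = 23.14 + j2.759 V
Step 2 — Sum components: V_total = 15.38 - j41.2 V.
Step 3 — Convert to polar: |V_total| = 43.98 V, ∠V_total = -69.5°.

V_total = 43.98∠-69.5° V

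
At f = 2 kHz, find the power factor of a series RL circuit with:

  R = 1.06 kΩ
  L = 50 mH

Step 1 — Angular frequency: ω = 2π·f = 2π·2000 = 1.257e+04 rad/s.
Step 2 — Component impedances:
  R: Z = R = 1060 Ω
  L: Z = jωL = j·1.257e+04·0.05 = 0 + j628.3 Ω
Step 3 — Series combination: Z_total = R + L = 1060 + j628.3 Ω = 1232∠30.7° Ω.
Step 4 — Power factor: PF = cos(φ) = Re(Z)/|Z| = 1060/1232.2 = 0.8602.
Step 5 — Type: Im(Z) = 628.3 ⇒ lagging (phase φ = 30.7°).

PF = 0.8602 (lagging, φ = 30.7°)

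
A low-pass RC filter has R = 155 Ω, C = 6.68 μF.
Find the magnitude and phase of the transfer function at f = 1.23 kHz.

Step 1 — Angular frequency: ω = 2π·1230 = 7728 rad/s.
Step 2 — Transfer function: H(jω) = 1/(1 + jωRC).
Step 3 — Denominator: 1 + jωRC = 1 + j·7728·155·6.68e-06 = 1 + j8.002.
Step 4 — H = 0.01538 - j0.123.
Step 5 — Magnitude: |H| = 0.124 (-18.1 dB); phase: φ = -82.9°.

|H| = 0.124 (-18.1 dB), φ = -82.9°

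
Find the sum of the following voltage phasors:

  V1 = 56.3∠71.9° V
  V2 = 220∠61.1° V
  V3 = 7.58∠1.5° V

Step 1 — Convert each phasor to rectangular form:
  V1 = 56.3·(cos(71.9°) + j·sin(71.9°)) = 17.49 + j53.51 V
  V2 = 220·(cos(61.1°) + j·sin(61.1°)) = 106.3 + j192.6 V
  V3 = 7.58·(cos(1.5°) + j·sin(1.5°)) = 7.577 + j0.1984 V
Step 2 — Sum components: V_total = 131.4 + j246.3 V.
Step 3 — Convert to polar: |V_total| = 279.2 V, ∠V_total = 61.9°.

V_total = 279.2∠61.9° V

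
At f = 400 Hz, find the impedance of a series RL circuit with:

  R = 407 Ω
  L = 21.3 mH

Step 1 — Angular frequency: ω = 2π·f = 2π·400 = 2513 rad/s.
Step 2 — Component impedances:
  R: Z = R = 407 Ω
  L: Z = jωL = j·2513·0.0213 = 0 + j53.53 Ω
Step 3 — Series combination: Z_total = R + L = 407 + j53.53 Ω = 410.5∠7.5° Ω.

Z = 407 + j53.53 Ω = 410.5∠7.5° Ω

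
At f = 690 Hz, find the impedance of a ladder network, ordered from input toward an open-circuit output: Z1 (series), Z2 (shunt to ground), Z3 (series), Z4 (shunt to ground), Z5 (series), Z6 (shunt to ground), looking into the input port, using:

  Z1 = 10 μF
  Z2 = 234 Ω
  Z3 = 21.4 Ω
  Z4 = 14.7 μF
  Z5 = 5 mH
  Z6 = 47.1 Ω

Step 1 — Angular frequency: ω = 2π·f = 2π·690 = 4335 rad/s.
Step 2 — Component impedances:
  Z1: Z = 1/(jωC) = -j/(ω·C) = 0 - j23.07 Ω
  Z2: Z = R = 234 Ω
  Z3: Z = R = 21.4 Ω
  Z4: Z = 1/(jωC) = -j/(ω·C) = 0 - j15.69 Ω
  Z5: Z = jωL = j·4335·0.005 = 0 + j21.68 Ω
  Z6: Z = R = 47.1 Ω
Step 3 — Ladder network (open output): work backward from the far end, alternating series and parallel combinations. Z_in = 24.66 - j36.2 Ω = 43.8∠-55.7° Ω.

Z = 24.66 - j36.2 Ω = 43.8∠-55.7° Ω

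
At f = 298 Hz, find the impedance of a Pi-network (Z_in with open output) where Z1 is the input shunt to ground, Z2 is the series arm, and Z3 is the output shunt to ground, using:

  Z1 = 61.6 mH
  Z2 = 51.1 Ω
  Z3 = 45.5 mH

Step 1 — Angular frequency: ω = 2π·f = 2π·298 = 1872 rad/s.
Step 2 — Component impedances:
  Z1: Z = jωL = j·1872·0.0616 = 0 + j115.3 Ω
  Z2: Z = R = 51.1 Ω
  Z3: Z = jωL = j·1872·0.0455 = 0 + j85.19 Ω
Step 3 — With open output, the series arm Z2 and the output shunt Z3 appear in series to ground: Z2 + Z3 = 51.1 + j85.19 Ω.
Step 4 — Parallel with input shunt Z1: Z_in = Z1 || (Z2 + Z3) = 15.87 + j53.05 Ω = 55.37∠73.3° Ω.

Z = 15.87 + j53.05 Ω = 55.37∠73.3° Ω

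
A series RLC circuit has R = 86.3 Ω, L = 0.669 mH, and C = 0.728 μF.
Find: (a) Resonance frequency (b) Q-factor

Step 1 — Resonance condition Im(Z)=0 gives ω₀ = 1/√(LC).
Step 2 — ω₀ = 1/√(0.000669·7.28e-07) = 4.531e+04 rad/s.
Step 3 — f₀ = ω₀/(2π) = 7212 Hz.
Step 4 — Series Q: Q = ω₀L/R = 4.531e+04·0.000669/86.3 = 0.3513.

(a) f₀ = 7212 Hz  (b) Q = 0.3513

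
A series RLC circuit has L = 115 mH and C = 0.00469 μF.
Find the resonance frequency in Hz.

Step 1 — Resonance condition Im(Z)=0 gives ω₀ = 1/√(LC).
Step 2 — ω₀ = 1/√(0.115·4.69e-09) = 4.306e+04 rad/s.
Step 3 — f₀ = ω₀/(2π) = 6853 Hz.

f₀ = 6853 Hz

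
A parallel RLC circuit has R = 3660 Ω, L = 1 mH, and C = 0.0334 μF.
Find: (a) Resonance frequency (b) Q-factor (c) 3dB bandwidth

Step 1 — Resonance: ω₀ = 1/√(LC) = 1/√(0.001·3.34e-08) = 1.73e+05 rad/s.
Step 2 — f₀ = ω₀/(2π) = 2.754e+04 Hz.
Step 3 — Parallel Q: Q = R/(ω₀L) = 3660/(1.73e+05·0.001) = 21.15.
Step 4 — Bandwidth: Δω = ω₀/Q = 8180 rad/s; BW = Δω/(2π) = 1302 Hz.

(a) f₀ = 2.754e+04 Hz  (b) Q = 21.15  (c) BW = 1302 Hz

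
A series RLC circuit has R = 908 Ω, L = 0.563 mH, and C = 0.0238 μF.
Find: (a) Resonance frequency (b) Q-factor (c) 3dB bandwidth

Step 1 — Resonance: ω₀ = 1/√(LC) = 1/√(0.000563·2.38e-08) = 2.732e+05 rad/s.
Step 2 — f₀ = ω₀/(2π) = 4.348e+04 Hz.
Step 3 — Series Q: Q = ω₀L/R = 2.732e+05·0.000563/908 = 0.1694.
Step 4 — Bandwidth: Δω = ω₀/Q = 1.613e+06 rad/s; BW = Δω/(2π) = 2.567e+05 Hz.

(a) f₀ = 4.348e+04 Hz  (b) Q = 0.1694  (c) BW = 2.567e+05 Hz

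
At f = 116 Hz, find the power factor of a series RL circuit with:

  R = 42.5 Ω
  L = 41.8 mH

Step 1 — Angular frequency: ω = 2π·f = 2π·116 = 728.8 rad/s.
Step 2 — Component impedances:
  R: Z = R = 42.5 Ω
  L: Z = jωL = j·728.8·0.0418 = 0 + j30.47 Ω
Step 3 — Series combination: Z_total = R + L = 42.5 + j30.47 Ω = 52.29∠35.6° Ω.
Step 4 — Power factor: PF = cos(φ) = Re(Z)/|Z| = 42.5/52.292 = 0.8127.
Step 5 — Type: Im(Z) = 30.47 ⇒ lagging (phase φ = 35.6°).

PF = 0.8127 (lagging, φ = 35.6°)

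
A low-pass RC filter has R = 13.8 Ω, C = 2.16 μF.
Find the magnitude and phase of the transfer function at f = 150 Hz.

Step 1 — Angular frequency: ω = 2π·150 = 942.5 rad/s.
Step 2 — Transfer function: H(jω) = 1/(1 + jωRC).
Step 3 — Denominator: 1 + jωRC = 1 + j·942.5·13.8·2.16e-06 = 1 + j0.02809.
Step 4 — H = 0.9992 - j0.02807.
Step 5 — Magnitude: |H| = 0.9996 (-0.0 dB); phase: φ = -1.6°.

|H| = 0.9996 (-0.0 dB), φ = -1.6°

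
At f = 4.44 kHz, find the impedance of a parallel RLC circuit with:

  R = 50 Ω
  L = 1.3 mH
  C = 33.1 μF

Step 1 — Angular frequency: ω = 2π·f = 2π·4440 = 2.79e+04 rad/s.
Step 2 — Component impedances:
  R: Z = R = 50 Ω
  L: Z = jωL = j·2.79e+04·0.0013 = 0 + j36.27 Ω
  C: Z = 1/(jωC) = -j/(ω·C) = 0 - j1.083 Ω
Step 3 — Parallel combination: 1/Z_total = 1/R + 1/L + 1/C; Z_total = 0.02491 - j1.116 Ω = 1.116∠-88.7° Ω.

Z = 0.02491 - j1.116 Ω = 1.116∠-88.7° Ω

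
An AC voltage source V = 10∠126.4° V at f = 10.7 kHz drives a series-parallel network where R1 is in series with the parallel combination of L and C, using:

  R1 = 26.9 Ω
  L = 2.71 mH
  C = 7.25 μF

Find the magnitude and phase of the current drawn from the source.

Step 1 — Angular frequency: ω = 2π·f = 2π·1.07e+04 = 6.723e+04 rad/s.
Step 2 — Component impedances:
  R1: Z = R = 26.9 Ω
  L: Z = jωL = j·6.723e+04·0.00271 = 0 + j182.2 Ω
  C: Z = 1/(jωC) = -j/(ω·C) = 0 - j2.052 Ω
Step 3 — Parallel branch: L || C = 1/(1/L + 1/C) = 0 - j2.075 Ω.
Step 4 — Series with R1: Z_total = R1 + (L || C) = 26.9 - j2.075 Ω = 26.98∠-4.4° Ω.
Step 5 — Source phasor: V = 10∠126.4° V = -5.934 + j8.049 V.
Step 6 — Ohm's law: I = V / Z_total = (-5.934 + j8.049) / (26.9 - j2.075) = -0.2422 + j0.2805 A.
Step 7 — Convert to polar: |I| = 0.3706 A, ∠I = 130.8°.

I = 0.3706∠130.8° A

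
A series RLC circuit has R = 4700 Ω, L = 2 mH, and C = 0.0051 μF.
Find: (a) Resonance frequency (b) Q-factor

Step 1 — Resonance condition Im(Z)=0 gives ω₀ = 1/√(LC).
Step 2 — ω₀ = 1/√(0.002·5.1e-09) = 3.131e+05 rad/s.
Step 3 — f₀ = ω₀/(2π) = 4.983e+04 Hz.
Step 4 — Series Q: Q = ω₀L/R = 3.131e+05·0.002/4700 = 0.1332.

(a) f₀ = 4.983e+04 Hz  (b) Q = 0.1332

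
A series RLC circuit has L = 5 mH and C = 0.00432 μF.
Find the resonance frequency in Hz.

Step 1 — Resonance condition Im(Z)=0 gives ω₀ = 1/√(LC).
Step 2 — ω₀ = 1/√(0.005·4.32e-09) = 2.152e+05 rad/s.
Step 3 — f₀ = ω₀/(2π) = 3.424e+04 Hz.

f₀ = 3.424e+04 Hz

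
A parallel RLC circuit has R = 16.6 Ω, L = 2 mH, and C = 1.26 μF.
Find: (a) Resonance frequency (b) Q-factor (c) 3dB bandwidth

Step 1 — Resonance: ω₀ = 1/√(LC) = 1/√(0.002·1.26e-06) = 1.992e+04 rad/s.
Step 2 — f₀ = ω₀/(2π) = 3170 Hz.
Step 3 — Parallel Q: Q = R/(ω₀L) = 16.6/(1.992e+04·0.002) = 0.4167.
Step 4 — Bandwidth: Δω = ω₀/Q = 4.781e+04 rad/s; BW = Δω/(2π) = 7609 Hz.

(a) f₀ = 3170 Hz  (b) Q = 0.4167  (c) BW = 7609 Hz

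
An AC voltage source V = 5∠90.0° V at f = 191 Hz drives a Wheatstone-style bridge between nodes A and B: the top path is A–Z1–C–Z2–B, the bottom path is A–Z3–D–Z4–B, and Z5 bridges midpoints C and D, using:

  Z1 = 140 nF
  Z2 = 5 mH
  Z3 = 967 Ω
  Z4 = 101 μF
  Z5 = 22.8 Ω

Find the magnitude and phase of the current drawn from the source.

Step 1 — Angular frequency: ω = 2π·f = 2π·191 = 1200 rad/s.
Step 2 — Component impedances:
  Z1: Z = 1/(jωC) = -j/(ω·C) = 0 - j5952 Ω
  Z2: Z = jωL = j·1200·0.005 = 0 + j6 Ω
  Z3: Z = R = 967 Ω
  Z4: Z = 1/(jωC) = -j/(ω·C) = 0 - j8.25 Ω
  Z5: Z = R = 22.8 Ω
Step 3 — Bridge requires nodal analysis (the Z5 bridge couples midpoints C and D, so the two paths cannot be reduced to a simple series/parallel combination). Setting node B to ground and injecting 1 A at node A, the 3-node admittance system at A, C, D solves to V_A = Z_AB = 942.5 - j160.8 Ω = 956.1∠-9.7° Ω.
Step 4 — Source phasor: V = 5∠90.0° V = 0 + j5 V.
Step 5 — Ohm's law: I = V / Z_total = (0 + j5) / (942.5 - j160.8) = -0.0008795 + j0.005155 A.
Step 6 — Convert to polar: |I| = 0.00523 A, ∠I = 99.7°.

I = 0.00523∠99.7° A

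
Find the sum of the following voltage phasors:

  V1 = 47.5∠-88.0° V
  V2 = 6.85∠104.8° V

Step 1 — Convert each phasor to rectangular form:
  V1 = 47.5·(cos(-88.0°) + j·sin(-88.0°)) = 1.658 - j47.47 V
  V2 = 6.85·(cos(104.8°) + j·sin(104.8°)) = -1.75 + j6.623 V
Step 2 — Sum components: V_total = -0.09208 - j40.85 V.
Step 3 — Convert to polar: |V_total| = 40.85 V, ∠V_total = -90.1°.

V_total = 40.85∠-90.1° V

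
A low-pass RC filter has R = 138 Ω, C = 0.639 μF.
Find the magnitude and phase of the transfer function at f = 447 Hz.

Step 1 — Angular frequency: ω = 2π·447 = 2809 rad/s.
Step 2 — Transfer function: H(jω) = 1/(1 + jωRC).
Step 3 — Denominator: 1 + jωRC = 1 + j·2809·138·6.39e-07 = 1 + j0.2477.
Step 4 — H = 0.9422 - j0.2334.
Step 5 — Magnitude: |H| = 0.9707 (-0.3 dB); phase: φ = -13.9°.

|H| = 0.9707 (-0.3 dB), φ = -13.9°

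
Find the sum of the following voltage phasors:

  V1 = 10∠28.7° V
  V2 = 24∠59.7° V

Step 1 — Convert each phasor to rectangular form:
  V1 = 10·(cos(28.7°) + j·sin(28.7°)) = 8.771 + j4.802 V
  V2 = 24·(cos(59.7°) + j·sin(59.7°)) = 12.11 + j20.72 V
Step 2 — Sum components: V_total = 20.88 + j25.52 V.
Step 3 — Convert to polar: |V_total| = 32.98 V, ∠V_total = 50.7°.

V_total = 32.98∠50.7° V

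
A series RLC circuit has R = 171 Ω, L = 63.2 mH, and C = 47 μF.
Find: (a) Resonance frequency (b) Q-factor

Step 1 — Resonance condition Im(Z)=0 gives ω₀ = 1/√(LC).
Step 2 — ω₀ = 1/√(0.0632·4.7e-05) = 580.2 rad/s.
Step 3 — f₀ = ω₀/(2π) = 92.34 Hz.
Step 4 — Series Q: Q = ω₀L/R = 580.2·0.0632/171 = 0.2144.

(a) f₀ = 92.34 Hz  (b) Q = 0.2144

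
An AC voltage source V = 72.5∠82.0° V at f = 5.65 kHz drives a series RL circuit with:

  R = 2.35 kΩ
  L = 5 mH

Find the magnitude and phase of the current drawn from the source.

Step 1 — Angular frequency: ω = 2π·f = 2π·5650 = 3.55e+04 rad/s.
Step 2 — Component impedances:
  R: Z = R = 2350 Ω
  L: Z = jωL = j·3.55e+04·0.005 = 0 + j177.5 Ω
Step 3 — Series combination: Z_total = R + L = 2350 + j177.5 Ω = 2357∠4.3° Ω.
Step 4 — Source phasor: V = 72.5∠82.0° V = 10.09 + j71.79 V.
Step 5 — Ohm's law: I = V / Z_total = (10.09 + j71.79) / (2350 + j177.5) = 0.006564 + j0.03006 A.
Step 6 — Convert to polar: |I| = 0.03076 A, ∠I = 77.7°.

I = 0.03076∠77.7° A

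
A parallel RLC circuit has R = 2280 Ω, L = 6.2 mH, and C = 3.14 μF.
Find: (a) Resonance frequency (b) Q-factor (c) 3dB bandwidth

Step 1 — Resonance: ω₀ = 1/√(LC) = 1/√(0.0062·3.14e-06) = 7167 rad/s.
Step 2 — f₀ = ω₀/(2π) = 1141 Hz.
Step 3 — Parallel Q: Q = R/(ω₀L) = 2280/(7167·0.0062) = 51.31.
Step 4 — Bandwidth: Δω = ω₀/Q = 139.7 rad/s; BW = Δω/(2π) = 22.23 Hz.

(a) f₀ = 1141 Hz  (b) Q = 51.31  (c) BW = 22.23 Hz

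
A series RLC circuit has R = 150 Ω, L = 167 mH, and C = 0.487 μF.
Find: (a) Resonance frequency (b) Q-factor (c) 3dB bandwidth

Step 1 — Resonance: ω₀ = 1/√(LC) = 1/√(0.167·4.87e-07) = 3507 rad/s.
Step 2 — f₀ = ω₀/(2π) = 558.1 Hz.
Step 3 — Series Q: Q = ω₀L/R = 3507·0.167/150 = 3.904.
Step 4 — Bandwidth: Δω = ω₀/Q = 898.2 rad/s; BW = Δω/(2π) = 143 Hz.

(a) f₀ = 558.1 Hz  (b) Q = 3.904  (c) BW = 143 Hz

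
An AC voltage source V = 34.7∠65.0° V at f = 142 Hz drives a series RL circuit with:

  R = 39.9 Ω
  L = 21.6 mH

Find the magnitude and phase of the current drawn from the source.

Step 1 — Angular frequency: ω = 2π·f = 2π·142 = 892.2 rad/s.
Step 2 — Component impedances:
  R: Z = R = 39.9 Ω
  L: Z = jωL = j·892.2·0.0216 = 0 + j19.27 Ω
Step 3 — Series combination: Z_total = R + L = 39.9 + j19.27 Ω = 44.31∠25.8° Ω.
Step 4 — Source phasor: V = 34.7∠65.0° V = 14.66 + j31.45 V.
Step 5 — Ohm's law: I = V / Z_total = (14.66 + j31.45) / (39.9 + j19.27) = 0.6067 + j0.4952 A.
Step 6 — Convert to polar: |I| = 0.7831 A, ∠I = 39.2°.

I = 0.7831∠39.2° A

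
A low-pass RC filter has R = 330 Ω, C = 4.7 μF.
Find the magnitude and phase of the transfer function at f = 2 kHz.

Step 1 — Angular frequency: ω = 2π·2000 = 1.257e+04 rad/s.
Step 2 — Transfer function: H(jω) = 1/(1 + jωRC).
Step 3 — Denominator: 1 + jωRC = 1 + j·1.257e+04·330·4.7e-06 = 1 + j19.49.
Step 4 — H = 0.002626 - j0.05117.
Step 5 — Magnitude: |H| = 0.05124 (-25.8 dB); phase: φ = -87.1°.

|H| = 0.05124 (-25.8 dB), φ = -87.1°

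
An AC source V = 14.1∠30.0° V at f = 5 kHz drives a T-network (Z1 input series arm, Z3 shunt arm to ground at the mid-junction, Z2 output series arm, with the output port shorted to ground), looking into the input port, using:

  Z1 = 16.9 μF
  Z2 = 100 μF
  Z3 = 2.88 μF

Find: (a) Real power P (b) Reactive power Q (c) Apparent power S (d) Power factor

Step 1 — Angular frequency: ω = 2π·f = 2π·5000 = 3.142e+04 rad/s.
Step 2 — Component impedances:
  Z1: Z = 1/(jωC) = -j/(ω·C) = 0 - j1.883 Ω
  Z2: Z = 1/(jωC) = -j/(ω·C) = 0 - j0.3183 Ω
  Z3: Z = 1/(jωC) = -j/(ω·C) = 0 - j11.05 Ω
Step 3 — With the output port shorted to ground, the output series arm Z2 runs from the junction to ground; the shunt arm Z3 also runs from the junction to ground. They appear in parallel: Z3 || Z2 = 0 - j0.3094 Ω.
Step 4 — Series with input arm Z1: Z_in = Z1 + (Z3 || Z2) = 0 - j2.193 Ω = 2.193∠-90.0° Ω.
Step 5 — Source phasor: V = 14.1∠30.0° V = 12.21 + j7.05 V.
Step 6 — Current: I = V / Z = -3.215 + j5.568 A = 6.43∠120.0° A.
Step 7 — Complex power: S = V·I* = 0 - j90.66 VA.
Step 8 — Real power: P = Re(S) = 0 W.
Step 9 — Reactive power: Q = Im(S) = -90.66 VAR.
Step 10 — Apparent power: |S| = 90.66 VA.
Step 11 — Power factor: PF = P/|S| = 0 (leading).

(a) P = 0 W  (b) Q = -90.66 VAR  (c) S = 90.66 VA  (d) PF = 0 (leading)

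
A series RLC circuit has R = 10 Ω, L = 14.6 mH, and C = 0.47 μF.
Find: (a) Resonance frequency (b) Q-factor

Step 1 — Resonance condition Im(Z)=0 gives ω₀ = 1/√(LC).
Step 2 — ω₀ = 1/√(0.0146·4.7e-07) = 1.207e+04 rad/s.
Step 3 — f₀ = ω₀/(2π) = 1921 Hz.
Step 4 — Series Q: Q = ω₀L/R = 1.207e+04·0.0146/10 = 17.62.

(a) f₀ = 1921 Hz  (b) Q = 17.62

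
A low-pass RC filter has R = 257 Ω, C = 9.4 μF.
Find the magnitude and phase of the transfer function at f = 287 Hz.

Step 1 — Angular frequency: ω = 2π·287 = 1803 rad/s.
Step 2 — Transfer function: H(jω) = 1/(1 + jωRC).
Step 3 — Denominator: 1 + jωRC = 1 + j·1803·257·9.4e-06 = 1 + j4.356.
Step 4 — H = 0.05006 - j0.2181.
Step 5 — Magnitude: |H| = 0.2237 (-13.0 dB); phase: φ = -77.1°.

|H| = 0.2237 (-13.0 dB), φ = -77.1°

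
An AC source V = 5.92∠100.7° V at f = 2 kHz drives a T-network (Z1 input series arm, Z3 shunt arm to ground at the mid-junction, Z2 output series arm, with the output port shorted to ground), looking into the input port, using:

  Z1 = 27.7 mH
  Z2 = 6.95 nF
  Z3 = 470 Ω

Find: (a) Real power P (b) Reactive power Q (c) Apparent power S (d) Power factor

Step 1 — Angular frequency: ω = 2π·f = 2π·2000 = 1.257e+04 rad/s.
Step 2 — Component impedances:
  Z1: Z = jωL = j·1.257e+04·0.0277 = 0 + j348.1 Ω
  Z2: Z = 1/(jωC) = -j/(ω·C) = 0 - j1.145e+04 Ω
  Z3: Z = R = 470 Ω
Step 3 — With the output port shorted to ground, the output series arm Z2 runs from the junction to ground; the shunt arm Z3 also runs from the junction to ground. They appear in parallel: Z3 || Z2 = 469.2 - j19.26 Ω.
Step 4 — Series with input arm Z1: Z_in = Z1 + (Z3 || Z2) = 469.2 + j328.8 Ω = 573∠35.0° Ω.
Step 5 — Source phasor: V = 5.92∠100.7° V = -1.099 + j5.817 V.
Step 6 — Current: I = V / Z = 0.004256 + j0.009415 A = 0.01033∠65.7° A.
Step 7 — Complex power: S = V·I* = 0.05009 + j0.0351 VA.
Step 8 — Real power: P = Re(S) = 0.05009 W.
Step 9 — Reactive power: Q = Im(S) = 0.0351 VAR.
Step 10 — Apparent power: |S| = 0.06117 VA.
Step 11 — Power factor: PF = P/|S| = 0.8189 (lagging).

(a) P = 0.05009 W  (b) Q = 0.0351 VAR  (c) S = 0.06117 VA  (d) PF = 0.8189 (lagging)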